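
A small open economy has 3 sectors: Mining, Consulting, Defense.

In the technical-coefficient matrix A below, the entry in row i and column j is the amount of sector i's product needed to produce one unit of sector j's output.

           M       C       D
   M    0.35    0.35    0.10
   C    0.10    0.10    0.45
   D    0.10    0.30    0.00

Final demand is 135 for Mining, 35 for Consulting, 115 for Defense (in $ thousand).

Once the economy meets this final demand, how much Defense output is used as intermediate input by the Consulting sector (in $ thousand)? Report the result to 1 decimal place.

z_DC = 53.0

I − A =
  [   0.65    -0.35    -0.10]
  [  -0.10     0.90    -0.45]
  [  -0.10    -0.30     1.00]
Cofactors of I−A, C_ij = (−1)^(i+j)·(minor ij) (rows/columns in the sector order above):
  C_11 = (0.90)(1.00) − (-0.45)(-0.30) = 0.7650
  C_12 = −[(-0.10)(1.00) − (-0.45)(-0.10)] = 0.1450
  C_13 = (-0.10)(-0.30) − (0.90)(-0.10) = 0.1200
  C_21 = −[(-0.35)(1.00) − (-0.10)(-0.30)] = 0.3800
  C_22 = (0.65)(1.00) − (-0.10)(-0.10) = 0.6400
  C_23 = −[(0.65)(-0.30) − (-0.35)(-0.10)] = 0.2300
  C_31 = (-0.35)(-0.45) − (-0.10)(0.90) = 0.2475
  C_32 = −[(0.65)(-0.45) − (-0.10)(-0.10)] = 0.3025
  C_33 = (0.65)(0.90) − (-0.35)(-0.10) = 0.5500
det(I−A) = Σ_j (I−A)_1j·C_1j = (0.65)(0.7650) + (-0.35)(0.1450) + (-0.10)(0.1200) = 0.4345
adj(I−A) = Cᵀ =
  [ 0.7650   0.3800   0.2475]
  [ 0.1450   0.6400   0.3025]
  [ 0.1200   0.2300   0.5500]
(I − A)⁻¹ = adj(I−A) / det(I−A) ≈
  [   1.7606     0.8746     0.5696]
  [   0.3337     1.4730     0.6962]
  [   0.2762     0.5293     1.2658]
First solve x = (I − A)⁻¹ d = adj(I−A)·d / det(I−A); in particular x_C = (0.1450·135 + 0.6400·35 + 0.3025·115) / 0.4345 = 76.7625 / 0.4345 ≈ 176.669.
Intermediate flow from D to C: z_DC = a_DC · x_C = 0.30 × 76.7625 / 0.4345 = 23.02875 / 0.4345 ≈ 53.0.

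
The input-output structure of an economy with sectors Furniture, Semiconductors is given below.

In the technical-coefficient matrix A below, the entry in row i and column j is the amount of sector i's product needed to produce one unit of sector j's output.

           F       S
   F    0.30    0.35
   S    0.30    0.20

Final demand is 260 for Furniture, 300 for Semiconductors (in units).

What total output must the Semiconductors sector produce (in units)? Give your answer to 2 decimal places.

x_S = 632.97

I − A =
  [   0.70    -0.35]
  [  -0.30     0.80]
det(I−A) = (0.70)(0.80) − (-0.35)(-0.30) = 0.4550
adj(I−A) = [[0.80, 0.35], [0.30, 0.70]]
(I − A)⁻¹ = adj(I−A) / det(I−A) ≈
  [   1.7582     0.7692]
  [   0.6593     1.5385]
x = (I − A)⁻¹ d = adj(I−A)·d / det(I−A), with det(I−A) = 0.4550:
  x_F = (0.80·260 + 0.35·300) / 0.4550 = 313.00 / 0.4550 ≈ 687.91
  x_S = (0.30·260 + 0.70·300) / 0.4550 = 288.00 / 0.4550 ≈ 632.97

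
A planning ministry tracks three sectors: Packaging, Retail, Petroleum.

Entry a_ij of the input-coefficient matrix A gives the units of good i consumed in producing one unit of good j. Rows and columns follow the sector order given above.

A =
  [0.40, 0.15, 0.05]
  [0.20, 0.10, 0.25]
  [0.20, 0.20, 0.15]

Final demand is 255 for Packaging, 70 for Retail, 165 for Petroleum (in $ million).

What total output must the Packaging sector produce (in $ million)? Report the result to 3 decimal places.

I − A =
  [   0.60    -0.15    -0.05]
  [  -0.20     0.90    -0.25]
  [  -0.20    -0.20     0.85]
Cofactors of I−A, C_ij = (−1)^(i+j)·(minor ij) (rows/columns in the sector order above):
  C_11 = (0.90)(0.85) − (-0.25)(-0.20) = 0.7150
  C_12 = −[(-0.20)(0.85) − (-0.25)(-0.20)] = 0.2200
  C_13 = (-0.20)(-0.20) − (0.90)(-0.20) = 0.2200
  C_21 = −[(-0.15)(0.85) − (-0.05)(-0.20)] = 0.1375
  C_22 = (0.60)(0.85) − (-0.05)(-0.20) = 0.5000
  C_23 = −[(0.60)(-0.20) − (-0.15)(-0.20)] = 0.1500
  C_31 = (-0.15)(-0.25) − (-0.05)(0.90) = 0.0825
  C_32 = −[(0.60)(-0.25) − (-0.05)(-0.20)] = 0.1600
  C_33 = (0.60)(0.90) − (-0.15)(-0.20) = 0.5100
det(I−A) = Σ_j (I−A)_1j·C_1j = (0.60)(0.7150) + (-0.15)(0.2200) + (-0.05)(0.2200) = 0.3850
adj(I−A) = Cᵀ =
  [ 0.7150   0.1375   0.0825]
  [ 0.2200   0.5000   0.1600]
  [ 0.2200   0.1500   0.5100]
(I − A)⁻¹ = adj(I−A) / det(I−A) ≈
  [   1.8571     0.3571     0.2143]
  [   0.5714     1.2987     0.4156]
  [   0.5714     0.3896     1.3247]
x = (I − A)⁻¹ d = adj(I−A)·d / det(I−A), with det(I−A) = 0.3850:
  x_1 = (0.7150·255 + 0.1375·70 + 0.0825·165) / 0.3850 = 205.5625 / 0.3850 ≈ 533.929
  x_2 = (0.2200·255 + 0.5000·70 + 0.1600·165) / 0.3850 = 117.50 / 0.3850 ≈ 305.195
  x_3 = (0.2200·255 + 0.1500·70 + 0.5100·165) / 0.3850 = 150.75 / 0.3850 ≈ 391.558

x_1 = 533.929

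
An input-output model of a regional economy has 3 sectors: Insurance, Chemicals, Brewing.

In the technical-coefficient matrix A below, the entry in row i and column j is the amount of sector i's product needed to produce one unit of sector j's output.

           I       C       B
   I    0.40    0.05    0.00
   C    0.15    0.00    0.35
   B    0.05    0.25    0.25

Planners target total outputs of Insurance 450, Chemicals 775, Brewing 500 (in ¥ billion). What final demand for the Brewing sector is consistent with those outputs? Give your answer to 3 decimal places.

d_B = 158.750

I − A =
  [   0.60    -0.05     0.00]
  [  -0.15     1.00    -0.35]
  [  -0.05    -0.25     0.75]
d = (I − A) x:
  d_I = (+0.60)·450 + (-0.05)·775 + (+0.00)·500 = 231.250
  d_C = (-0.15)·450 + (+1.00)·775 + (-0.35)·500 = 532.500
  d_B = (-0.05)·450 + (-0.25)·775 + (+0.75)·500 = 158.750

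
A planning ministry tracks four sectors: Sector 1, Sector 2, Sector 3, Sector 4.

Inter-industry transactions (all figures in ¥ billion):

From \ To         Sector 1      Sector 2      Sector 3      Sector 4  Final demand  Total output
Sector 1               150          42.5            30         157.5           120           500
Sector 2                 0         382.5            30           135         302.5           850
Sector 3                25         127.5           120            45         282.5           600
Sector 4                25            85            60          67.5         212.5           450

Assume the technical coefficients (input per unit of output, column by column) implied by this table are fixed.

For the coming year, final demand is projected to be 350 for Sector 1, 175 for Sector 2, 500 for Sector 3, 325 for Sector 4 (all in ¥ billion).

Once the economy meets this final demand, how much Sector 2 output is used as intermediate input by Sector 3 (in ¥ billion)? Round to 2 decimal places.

z_23 = 45.09

Technical coefficients a_ij = z_ij / X_j:
  a_11 = 150/500 = 0.30, a_21 = 0/500 = 0.00, a_31 = 25/500 = 0.05, a_41 = 25/500 = 0.05
  a_12 = 42.5/850 = 0.05, a_22 = 382.5/850 = 0.45, a_32 = 127.5/850 = 0.15, a_42 = 85/850 = 0.10
  a_13 = 30/600 = 0.05, a_23 = 30/600 = 0.05, a_33 = 120/600 = 0.20, a_43 = 60/600 = 0.10
  a_14 = 157.5/450 = 0.35, a_24 = 135/450 = 0.30, a_34 = 45/450 = 0.10, a_44 = 67.5/450 = 0.15
I − A =
  [   0.70    -0.05    -0.05    -0.35]
  [   0.00     0.55    -0.05    -0.30]
  [  -0.05    -0.15     0.80    -0.10]
  [  -0.05    -0.10    -0.10     0.85]
Compute the cofactors C_ij = (−1)^(i+j)·(3×3 minor ij) of I−A; the adjugate is their transpose:
adj(I−A) = Cᵀ =
  [ 0.333125   0.073625   0.046500   0.168625]
  [ 0.015875   0.450875   0.050625   0.171625]
  [ 0.026875   0.097750   0.295875   0.080375]
  [ 0.024625   0.068875   0.043500   0.301250]
det(I−A) = Σ_j (I−A)_1j·C_1j = (0.70)(0.333125) + (-0.05)(0.015875) + (-0.05)(0.026875) + (-0.35)(0.024625) = 0.22243125
(I − A)⁻¹ = adj(I−A) / det(I−A) ≈
  [   1.4977     0.3310     0.2091     0.7581]
  [   0.0714     2.0270     0.2276     0.7716]
  [   0.1208     0.4395     1.3302     0.3613]
  [   0.1107     0.3096     0.1956     1.3544]
First solve x = (I − A)⁻¹ d = adj(I−A)·d / det(I−A); in particular x_3 = (0.026875·350 + 0.097750·175 + 0.295875·500 + 0.080375·325) / 0.22243125 = 200.571875 / 0.22243125 ≈ 901.7253.
Intermediate flow from 2 to 3: z_23 = a_23 · x_3 = 0.05 × 200.571875 / 0.22243125 = 10.02859375 / 0.22243125 ≈ 45.09.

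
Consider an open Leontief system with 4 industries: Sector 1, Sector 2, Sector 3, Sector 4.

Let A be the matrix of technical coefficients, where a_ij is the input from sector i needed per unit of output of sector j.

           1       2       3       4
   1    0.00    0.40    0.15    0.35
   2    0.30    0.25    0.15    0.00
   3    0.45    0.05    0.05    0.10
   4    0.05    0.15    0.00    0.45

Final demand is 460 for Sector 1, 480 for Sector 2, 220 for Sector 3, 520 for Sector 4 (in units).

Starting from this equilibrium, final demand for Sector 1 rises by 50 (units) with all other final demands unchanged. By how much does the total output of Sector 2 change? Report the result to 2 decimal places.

I − A =
  [   1.00    -0.40    -0.15    -0.35]
  [  -0.30     0.75    -0.15     0.00]
  [  -0.45    -0.05     0.95    -0.10]
  [  -0.05    -0.15     0.00     0.55]
Compute the cofactors C_ij = (−1)^(i+j)·(3×3 minor ij) of I−A; the adjugate is their transpose:
adj(I−A) = Cᵀ =
  [ 0.385500   0.265250   0.102750   0.264000]
  [ 0.194625   0.468000   0.104625   0.142875]
  [ 0.202125   0.166250   0.317625   0.186375]
  [ 0.088125   0.151750   0.037875   0.511125]
det(I−A) = Σ_j (I−A)_1j·C_1j = (1.00)(0.385500) + (-0.40)(0.194625) + (-0.15)(0.202125) + (-0.35)(0.088125) = 0.2464875
(I − A)⁻¹ = adj(I−A) / det(I−A) ≈
  [   1.5640     1.0761     0.4169     1.0710]
  [   0.7896     1.8987     0.4245     0.5796]
  [   0.8200     0.6745     1.2886     0.7561]
  [   0.3575     0.6156     0.1537     2.0736]
Δx = (I − A)⁻¹ Δd with Δd having +50 in the Sector 1 component and 0 elsewhere.
So Δx_2 = L_21 · (+50), where L_21 = adj(I−A)_21 / det(I−A) = 0.194625 / 0.2464875.
Δx_2 = 0.194625 × (+50) / 0.2464875 = 9.73125 / 0.2464875 ≈ 39.48.

Δx_2 = 39.48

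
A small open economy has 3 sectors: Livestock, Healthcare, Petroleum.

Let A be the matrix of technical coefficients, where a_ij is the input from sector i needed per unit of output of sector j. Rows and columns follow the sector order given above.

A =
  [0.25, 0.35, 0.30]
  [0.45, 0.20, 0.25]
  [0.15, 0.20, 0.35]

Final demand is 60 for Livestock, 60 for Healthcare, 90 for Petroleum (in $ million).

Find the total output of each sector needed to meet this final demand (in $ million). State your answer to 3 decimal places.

I − A =
  [   0.75    -0.35    -0.30]
  [  -0.45     0.80    -0.25]
  [  -0.15    -0.20     0.65]
Cofactors of I−A, C_ij = (−1)^(i+j)·(minor ij) (rows/columns in the sector order above):
  C_11 = (0.80)(0.65) − (-0.25)(-0.20) = 0.4700
  C_12 = −[(-0.45)(0.65) − (-0.25)(-0.15)] = 0.3300
  C_13 = (-0.45)(-0.20) − (0.80)(-0.15) = 0.2100
  C_21 = −[(-0.35)(0.65) − (-0.30)(-0.20)] = 0.2875
  C_22 = (0.75)(0.65) − (-0.30)(-0.15) = 0.4425
  C_23 = −[(0.75)(-0.20) − (-0.35)(-0.15)] = 0.2025
  C_31 = (-0.35)(-0.25) − (-0.30)(0.80) = 0.3275
  C_32 = −[(0.75)(-0.25) − (-0.30)(-0.45)] = 0.3225
  C_33 = (0.75)(0.80) − (-0.35)(-0.45) = 0.4425
det(I−A) = Σ_j (I−A)_1j·C_1j = (0.75)(0.4700) + (-0.35)(0.3300) + (-0.30)(0.2100) = 0.1740
adj(I−A) = Cᵀ =
  [ 0.4700   0.2875   0.3275]
  [ 0.3300   0.4425   0.3225]
  [ 0.2100   0.2025   0.4425]
(I − A)⁻¹ = adj(I−A) / det(I−A) ≈
  [   2.7011     1.6523     1.8822]
  [   1.8966     2.5431     1.8534]
  [   1.2069     1.1638     2.5431]
x = (I − A)⁻¹ d = adj(I−A)·d / det(I−A), with det(I−A) = 0.1740:
  x_1 = (0.4700·60 + 0.2875·60 + 0.3275·90) / 0.1740 = 74.925 / 0.1740 ≈ 430.603
  x_2 = (0.3300·60 + 0.4425·60 + 0.3225·90) / 0.1740 = 75.375 / 0.1740 ≈ 433.190
  x_3 = (0.2100·60 + 0.2025·60 + 0.4425·90) / 0.1740 = 64.575 / 0.1740 ≈ 371.121

x_1 = 430.603, x_2 = 433.190, x_3 = 371.121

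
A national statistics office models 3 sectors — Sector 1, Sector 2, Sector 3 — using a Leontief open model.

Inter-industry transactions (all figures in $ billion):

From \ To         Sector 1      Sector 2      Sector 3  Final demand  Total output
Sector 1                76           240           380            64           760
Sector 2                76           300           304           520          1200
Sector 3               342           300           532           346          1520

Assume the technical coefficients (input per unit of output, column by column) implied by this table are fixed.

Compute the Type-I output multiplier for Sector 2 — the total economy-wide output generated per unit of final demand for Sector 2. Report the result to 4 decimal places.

m_2 = 3.6013

Technical coefficients a_ij = z_ij / X_j:
  a_11 = 76/760 = 0.10, a_21 = 76/760 = 0.10, a_31 = 342/760 = 0.45
  a_12 = 240/1200 = 0.20, a_22 = 300/1200 = 0.25, a_32 = 300/1200 = 0.25
  a_13 = 380/1520 = 0.25, a_23 = 304/1520 = 0.20, a_33 = 532/1520 = 0.35
I − A =
  [   0.90    -0.20    -0.25]
  [  -0.10     0.75    -0.20]
  [  -0.45    -0.25     0.65]
Cofactors of I−A, C_ij = (−1)^(i+j)·(minor ij) (rows/columns in the sector order above):
  C_11 = (0.75)(0.65) − (-0.20)(-0.25) = 0.4375
  C_12 = −[(-0.10)(0.65) − (-0.20)(-0.45)] = 0.1550
  C_13 = (-0.10)(-0.25) − (0.75)(-0.45) = 0.3625
  C_21 = −[(-0.20)(0.65) − (-0.25)(-0.25)] = 0.1925
  C_22 = (0.90)(0.65) − (-0.25)(-0.45) = 0.4725
  C_23 = −[(0.90)(-0.25) − (-0.20)(-0.45)] = 0.3150
  C_31 = (-0.20)(-0.20) − (-0.25)(0.75) = 0.2275
  C_32 = −[(0.90)(-0.20) − (-0.25)(-0.10)] = 0.2050
  C_33 = (0.90)(0.75) − (-0.20)(-0.10) = 0.6550
det(I−A) = Σ_j (I−A)_1j·C_1j = (0.90)(0.4375) + (-0.20)(0.1550) + (-0.25)(0.3625) = 0.272125
adj(I−A) = Cᵀ =
  [ 0.4375   0.1925   0.2275]
  [ 0.1550   0.4725   0.2050]
  [ 0.3625   0.3150   0.6550]
(I − A)⁻¹ = adj(I−A) / det(I−A) ≈
  [   1.60772     0.70740     0.83601]
  [   0.56959     1.73633     0.75333]
  [   1.33211     1.15756     2.40698]
The output multiplier for sector j is the column-j sum of the Leontief inverse (I − A)⁻¹ = adj(I−A) / det(I−A).
Column 2 of adj(I−A): (0.1925, 0.4725, 0.3150); det(I−A) = 0.272125.
m_2 = (0.1925 + 0.4725 + 0.3150) / 0.272125 = 0.98 / 0.272125 ≈ 3.6013.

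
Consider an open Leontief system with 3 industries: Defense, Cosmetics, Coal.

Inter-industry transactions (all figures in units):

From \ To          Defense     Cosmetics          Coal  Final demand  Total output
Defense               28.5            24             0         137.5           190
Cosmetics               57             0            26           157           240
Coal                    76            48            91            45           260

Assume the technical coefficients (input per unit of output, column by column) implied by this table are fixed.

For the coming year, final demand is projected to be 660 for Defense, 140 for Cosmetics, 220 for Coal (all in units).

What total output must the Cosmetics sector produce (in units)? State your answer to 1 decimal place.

Technical coefficients a_ij = z_ij / X_j:
  a_11 = 28.5/190 = 0.15, a_21 = 57/190 = 0.30, a_31 = 76/190 = 0.40
  a_12 = 24/240 = 0.10, a_22 = 0/240 = 0.00, a_32 = 48/240 = 0.20
  a_13 = 0/260 = 0.00, a_23 = 26/260 = 0.10, a_33 = 91/260 = 0.35
I − A =
  [   0.85    -0.10     0.00]
  [  -0.30     1.00    -0.10]
  [  -0.40    -0.20     0.65]
Cofactors of I−A, C_ij = (−1)^(i+j)·(minor ij) (rows/columns in the sector order above):
  C_11 = (1.00)(0.65) − (-0.10)(-0.20) = 0.6300
  C_12 = −[(-0.30)(0.65) − (-0.10)(-0.40)] = 0.2350
  C_13 = (-0.30)(-0.20) − (1.00)(-0.40) = 0.4600
  C_21 = −[(-0.10)(0.65) − (0.00)(-0.20)] = 0.0650
  C_22 = (0.85)(0.65) − (0.00)(-0.40) = 0.5525
  C_23 = −[(0.85)(-0.20) − (-0.10)(-0.40)] = 0.2100
  C_31 = (-0.10)(-0.10) − (0.00)(1.00) = 0.0100
  C_32 = −[(0.85)(-0.10) − (0.00)(-0.30)] = 0.0850
  C_33 = (0.85)(1.00) − (-0.10)(-0.30) = 0.8200
det(I−A) = Σ_j (I−A)_1j·C_1j = (0.85)(0.6300) + (-0.10)(0.2350) + (0.00)(0.4600) = 0.5120
adj(I−A) = Cᵀ =
  [ 0.6300   0.0650   0.0100]
  [ 0.2350   0.5525   0.0850]
  [ 0.4600   0.2100   0.8200]
(I − A)⁻¹ = adj(I−A) / det(I−A) ≈
  [   1.2305     0.1270     0.0195]
  [   0.4590     1.0791     0.1660]
  [   0.8984     0.4102     1.6016]
x = (I − A)⁻¹ d = adj(I−A)·d / det(I−A), with det(I−A) = 0.5120:
  x_1 = (0.6300·660 + 0.0650·140 + 0.0100·220) / 0.5120 = 427.10 / 0.5120 ≈ 834.2
  x_2 = (0.2350·660 + 0.5525·140 + 0.0850·220) / 0.5120 = 251.15 / 0.5120 ≈ 490.5
  x_3 = (0.4600·660 + 0.2100·140 + 0.8200·220) / 0.5120 = 513.40 / 0.5120 ≈ 1002.7

x_2 = 490.5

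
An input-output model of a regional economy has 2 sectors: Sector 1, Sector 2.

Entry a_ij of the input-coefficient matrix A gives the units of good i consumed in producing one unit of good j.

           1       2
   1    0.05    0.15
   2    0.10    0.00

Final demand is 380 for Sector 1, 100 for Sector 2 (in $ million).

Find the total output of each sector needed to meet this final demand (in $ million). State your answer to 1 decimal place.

x_1 = 422.5, x_2 = 142.2

I − A =
  [   0.95    -0.15]
  [  -0.10     1.00]
det(I−A) = (0.95)(1.00) − (-0.15)(-0.10) = 0.9350
adj(I−A) = [[1.00, 0.15], [0.10, 0.95]]
(I − A)⁻¹ = adj(I−A) / det(I−A) ≈
  [   1.0695     0.1604]
  [   0.1070     1.0160]
x = (I − A)⁻¹ d = adj(I−A)·d / det(I−A), with det(I−A) = 0.9350:
  x_1 = (1.00·380 + 0.15·100) / 0.9350 = 395.00 / 0.9350 ≈ 422.5
  x_2 = (0.10·380 + 0.95·100) / 0.9350 = 133.00 / 0.9350 ≈ 142.2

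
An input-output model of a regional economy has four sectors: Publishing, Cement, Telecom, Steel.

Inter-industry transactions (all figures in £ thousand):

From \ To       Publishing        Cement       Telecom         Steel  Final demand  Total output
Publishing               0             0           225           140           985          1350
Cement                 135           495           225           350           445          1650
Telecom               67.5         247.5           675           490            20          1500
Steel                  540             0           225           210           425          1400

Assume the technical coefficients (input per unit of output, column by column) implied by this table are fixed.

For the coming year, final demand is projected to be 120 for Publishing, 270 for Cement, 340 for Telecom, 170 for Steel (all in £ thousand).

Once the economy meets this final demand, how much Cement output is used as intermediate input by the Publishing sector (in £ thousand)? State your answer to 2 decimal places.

Technical coefficients a_ij = z_ij / X_j:
  a_PP = 0/1350 = 0.00, a_CP = 135/1350 = 0.10, a_TP = 67.5/1350 = 0.05, a_SP = 540/1350 = 0.40
  a_PC = 0/1650 = 0.00, a_CC = 495/1650 = 0.30, a_TC = 247.5/1650 = 0.15, a_SC = 0/1650 = 0.00
  a_PT = 225/1500 = 0.15, a_CT = 225/1500 = 0.15, a_TT = 675/1500 = 0.45, a_ST = 225/1500 = 0.15
  a_PS = 140/1400 = 0.10, a_CS = 350/1400 = 0.25, a_TS = 490/1400 = 0.35, a_SS = 210/1400 = 0.15
I − A =
  [   1.00     0.00    -0.15    -0.10]
  [  -0.10     0.70    -0.15    -0.25]
  [  -0.05    -0.15     0.55    -0.35]
  [  -0.40     0.00    -0.15     0.85]
Compute the cofactors C_ij = (−1)^(i+j)·(3×3 minor ij) of I−A; the adjugate is their transpose:
adj(I−A) = Cᵀ =
  [ 0.265750   0.021375   0.099750   0.078625]
  [ 0.125750   0.364875   0.188250   0.199625]
  [ 0.155500   0.121500   0.567000   0.287500]
  [ 0.152500   0.031500   0.147000   0.355000]
det(I−A) = Σ_j (I−A)_1j·C_1j = (1.00)(0.265750) + (0.00)(0.125750) + (-0.15)(0.155500) + (-0.10)(0.152500) = 0.227175
(I − A)⁻¹ = adj(I−A) / det(I−A) ≈
  [   1.1698     0.0941     0.4391     0.3461]
  [   0.5535     1.6061     0.8287     0.8787]
  [   0.6845     0.5348     2.4959     1.2655]
  [   0.6713     0.1387     0.6471     1.5627]
First solve x = (I − A)⁻¹ d = adj(I−A)·d / det(I−A); in particular x_P = (0.265750·120 + 0.021375·270 + 0.099750·340 + 0.078625·170) / 0.227175 = 84.9425 / 0.227175 ≈ 373.9078.
Intermediate flow from C to P: z_CP = a_CP · x_P = 0.10 × 84.9425 / 0.227175 = 8.49425 / 0.227175 ≈ 37.39.

z_CP = 37.39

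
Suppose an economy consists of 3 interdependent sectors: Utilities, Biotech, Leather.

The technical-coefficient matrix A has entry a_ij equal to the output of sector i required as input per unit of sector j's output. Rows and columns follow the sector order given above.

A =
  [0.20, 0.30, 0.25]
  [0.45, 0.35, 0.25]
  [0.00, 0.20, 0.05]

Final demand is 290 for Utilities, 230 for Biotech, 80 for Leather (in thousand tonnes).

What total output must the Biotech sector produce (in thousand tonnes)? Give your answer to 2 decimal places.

I − A =
  [   0.80    -0.30    -0.25]
  [  -0.45     0.65    -0.25]
  [   0.00    -0.20     0.95]
Cofactors of I−A, C_ij = (−1)^(i+j)·(minor ij) (rows/columns in the sector order above):
  C_11 = (0.65)(0.95) − (-0.25)(-0.20) = 0.5675
  C_12 = −[(-0.45)(0.95) − (-0.25)(0.00)] = 0.4275
  C_13 = (-0.45)(-0.20) − (0.65)(0.00) = 0.0900
  C_21 = −[(-0.30)(0.95) − (-0.25)(-0.20)] = 0.3350
  C_22 = (0.80)(0.95) − (-0.25)(0.00) = 0.7600
  C_23 = −[(0.80)(-0.20) − (-0.30)(0.00)] = 0.1600
  C_31 = (-0.30)(-0.25) − (-0.25)(0.65) = 0.2375
  C_32 = −[(0.80)(-0.25) − (-0.25)(-0.45)] = 0.3125
  C_33 = (0.80)(0.65) − (-0.30)(-0.45) = 0.3850
det(I−A) = Σ_j (I−A)_1j·C_1j = (0.80)(0.5675) + (-0.30)(0.4275) + (-0.25)(0.0900) = 0.30325
adj(I−A) = Cᵀ =
  [ 0.5675   0.3350   0.2375]
  [ 0.4275   0.7600   0.3125]
  [ 0.0900   0.1600   0.3850]
(I − A)⁻¹ = adj(I−A) / det(I−A) ≈
  [   1.8714     1.1047     0.7832]
  [   1.4097     2.5062     1.0305]
  [   0.2968     0.5276     1.2696]
x = (I − A)⁻¹ d = adj(I−A)·d / det(I−A), with det(I−A) = 0.30325:
  x_1 = (0.5675·290 + 0.3350·230 + 0.2375·80) / 0.30325 = 260.625 / 0.30325 ≈ 859.44
  x_2 = (0.4275·290 + 0.7600·230 + 0.3125·80) / 0.30325 = 323.775 / 0.30325 ≈ 1067.68
  x_3 = (0.0900·290 + 0.1600·230 + 0.3850·80) / 0.30325 = 93.70 / 0.30325 ≈ 308.99

x_2 = 1067.68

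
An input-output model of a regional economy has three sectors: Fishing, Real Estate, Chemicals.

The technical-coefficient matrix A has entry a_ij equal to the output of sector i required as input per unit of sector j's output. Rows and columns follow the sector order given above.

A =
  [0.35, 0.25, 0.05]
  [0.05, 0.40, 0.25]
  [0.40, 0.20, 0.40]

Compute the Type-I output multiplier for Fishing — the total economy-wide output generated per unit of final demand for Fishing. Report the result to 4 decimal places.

I − A =
  [   0.65    -0.25    -0.05]
  [  -0.05     0.60    -0.25]
  [  -0.40    -0.20     0.60]
Cofactors of I−A, C_ij = (−1)^(i+j)·(minor ij) (rows/columns in the sector order above):
  C_11 = (0.60)(0.60) − (-0.25)(-0.20) = 0.3100
  C_12 = −[(-0.05)(0.60) − (-0.25)(-0.40)] = 0.1300
  C_13 = (-0.05)(-0.20) − (0.60)(-0.40) = 0.2500
  C_21 = −[(-0.25)(0.60) − (-0.05)(-0.20)] = 0.1600
  C_22 = (0.65)(0.60) − (-0.05)(-0.40) = 0.3700
  C_23 = −[(0.65)(-0.20) − (-0.25)(-0.40)] = 0.2300
  C_31 = (-0.25)(-0.25) − (-0.05)(0.60) = 0.0925
  C_32 = −[(0.65)(-0.25) − (-0.05)(-0.05)] = 0.1650
  C_33 = (0.65)(0.60) − (-0.25)(-0.05) = 0.3775
det(I−A) = Σ_j (I−A)_1j·C_1j = (0.65)(0.3100) + (-0.25)(0.1300) + (-0.05)(0.2500) = 0.1565
adj(I−A) = Cᵀ =
  [ 0.3100   0.1600   0.0925]
  [ 0.1300   0.3700   0.1650]
  [ 0.2500   0.2300   0.3775]
(I − A)⁻¹ = adj(I−A) / det(I−A) ≈
  [   1.98083     1.02236     0.59105]
  [   0.83067     2.36422     1.05431]
  [   1.59744     1.46965     2.41214]
The output multiplier for sector j is the column-j sum of the Leontief inverse (I − A)⁻¹ = adj(I−A) / det(I−A).
Column 1 of adj(I−A): (0.3100, 0.1300, 0.2500); det(I−A) = 0.1565.
m_1 = (0.3100 + 0.1300 + 0.2500) / 0.1565 = 0.69 / 0.1565 ≈ 4.4089.

m_1 = 4.4089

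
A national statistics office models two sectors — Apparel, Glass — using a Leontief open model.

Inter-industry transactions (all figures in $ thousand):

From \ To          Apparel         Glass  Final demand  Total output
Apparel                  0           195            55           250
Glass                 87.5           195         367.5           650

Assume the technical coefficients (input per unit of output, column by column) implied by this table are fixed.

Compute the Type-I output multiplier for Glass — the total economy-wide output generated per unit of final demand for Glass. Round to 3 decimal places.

m_2 = 2.185

Technical coefficients a_ij = z_ij / X_j:
  a_11 = 0/250 = 0.00, a_21 = 87.5/250 = 0.35
  a_12 = 195/650 = 0.30, a_22 = 195/650 = 0.30
I − A =
  [   1.00    -0.30]
  [  -0.35     0.70]
det(I−A) = (1.00)(0.70) − (-0.30)(-0.35) = 0.5950
adj(I−A) = [[0.70, 0.30], [0.35, 1.00]]
(I − A)⁻¹ = adj(I−A) / det(I−A) ≈
  [   1.1765     0.5042]
  [   0.5882     1.6807]
The output multiplier for sector j is the column-j sum of the Leontief inverse (I − A)⁻¹ = adj(I−A) / det(I−A).
Column 2 of adj(I−A): (0.30, 1.00); det(I−A) = 0.5950.
m_2 = (0.30 + 1.00) / 0.5950 = 1.30 / 0.5950 ≈ 2.185.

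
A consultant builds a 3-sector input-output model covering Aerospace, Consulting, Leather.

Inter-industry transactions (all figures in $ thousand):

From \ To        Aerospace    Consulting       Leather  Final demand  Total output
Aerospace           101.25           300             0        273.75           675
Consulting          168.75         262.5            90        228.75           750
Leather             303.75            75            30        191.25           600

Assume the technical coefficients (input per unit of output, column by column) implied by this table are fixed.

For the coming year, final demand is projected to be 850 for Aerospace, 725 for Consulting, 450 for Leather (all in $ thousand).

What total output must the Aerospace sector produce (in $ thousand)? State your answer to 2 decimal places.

Technical coefficients a_ij = z_ij / X_j:
  a_AA = 101.25/675 = 0.15, a_CA = 168.75/675 = 0.25, a_LA = 303.75/675 = 0.45
  a_AC = 300/750 = 0.40, a_CC = 262.5/750 = 0.35, a_LC = 75/750 = 0.10
  a_AL = 0/600 = 0.00, a_CL = 90/600 = 0.15, a_LL = 30/600 = 0.05
I − A =
  [   0.85    -0.40     0.00]
  [  -0.25     0.65    -0.15]
  [  -0.45    -0.10     0.95]
Cofactors of I−A, C_ij = (−1)^(i+j)·(minor ij) (rows/columns in the sector order above):
  C_11 = (0.65)(0.95) − (-0.15)(-0.10) = 0.6025
  C_12 = −[(-0.25)(0.95) − (-0.15)(-0.45)] = 0.3050
  C_13 = (-0.25)(-0.10) − (0.65)(-0.45) = 0.3175
  C_21 = −[(-0.40)(0.95) − (0.00)(-0.10)] = 0.3800
  C_22 = (0.85)(0.95) − (0.00)(-0.45) = 0.8075
  C_23 = −[(0.85)(-0.10) − (-0.40)(-0.45)] = 0.2650
  C_31 = (-0.40)(-0.15) − (0.00)(0.65) = 0.0600
  C_32 = −[(0.85)(-0.15) − (0.00)(-0.25)] = 0.1275
  C_33 = (0.85)(0.65) − (-0.40)(-0.25) = 0.4525
det(I−A) = Σ_j (I−A)_1j·C_1j = (0.85)(0.6025) + (-0.40)(0.3050) + (0.00)(0.3175) = 0.390125
adj(I−A) = Cᵀ =
  [ 0.6025   0.3800   0.0600]
  [ 0.3050   0.8075   0.1275]
  [ 0.3175   0.2650   0.4525]
(I − A)⁻¹ = adj(I−A) / det(I−A) ≈
  [   1.5444     0.9740     0.1538]
  [   0.7818     2.0698     0.3268]
  [   0.8138     0.6793     1.1599]
x = (I − A)⁻¹ d = adj(I−A)·d / det(I−A), with det(I−A) = 0.390125:
  x_A = (0.6025·850 + 0.3800·725 + 0.0600·450) / 0.390125 = 814.625 / 0.390125 ≈ 2088.11
  x_C = (0.3050·850 + 0.8075·725 + 0.1275·450) / 0.390125 = 902.0625 / 0.390125 ≈ 2312.24
  x_L = (0.3175·850 + 0.2650·725 + 0.4525·450) / 0.390125 = 665.625 / 0.390125 ≈ 1706.18

x_A = 2088.11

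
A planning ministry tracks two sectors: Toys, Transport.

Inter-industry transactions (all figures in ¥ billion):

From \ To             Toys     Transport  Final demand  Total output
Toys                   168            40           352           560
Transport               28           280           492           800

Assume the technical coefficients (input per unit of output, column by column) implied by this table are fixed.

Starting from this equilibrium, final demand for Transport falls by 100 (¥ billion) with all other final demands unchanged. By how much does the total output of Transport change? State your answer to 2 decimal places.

Δx_2 = -154.70

Technical coefficients a_ij = z_ij / X_j:
  a_11 = 168/560 = 0.30, a_21 = 28/560 = 0.05
  a_12 = 40/800 = 0.05, a_22 = 280/800 = 0.35
I − A =
  [   0.70    -0.05]
  [  -0.05     0.65]
det(I−A) = (0.70)(0.65) − (-0.05)(-0.05) = 0.4525
adj(I−A) = [[0.65, 0.05], [0.05, 0.70]]
(I − A)⁻¹ = adj(I−A) / det(I−A) ≈
  [   1.4365     0.1105]
  [   0.1105     1.5470]
Δx = (I − A)⁻¹ Δd with Δd having -100 in the Transport component and 0 elsewhere.
So Δx_2 = L_22 · (-100), where L_22 = adj(I−A)_22 / det(I−A) = 0.70 / 0.4525.
Δx_2 = 0.70 × (-100) / 0.4525 = -70.00 / 0.4525 ≈ -154.70.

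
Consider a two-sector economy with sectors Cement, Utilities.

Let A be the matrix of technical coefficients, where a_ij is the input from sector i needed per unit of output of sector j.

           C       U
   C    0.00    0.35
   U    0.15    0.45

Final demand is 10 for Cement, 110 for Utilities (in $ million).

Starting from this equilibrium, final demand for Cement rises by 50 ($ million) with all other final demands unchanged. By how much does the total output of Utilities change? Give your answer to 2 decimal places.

I − A =
  [   1.00    -0.35]
  [  -0.15     0.55]
det(I−A) = (1.00)(0.55) − (-0.35)(-0.15) = 0.4975
adj(I−A) = [[0.55, 0.35], [0.15, 1.00]]
(I − A)⁻¹ = adj(I−A) / det(I−A) ≈
  [   1.1055     0.7035]
  [   0.3015     2.0101]
Δx = (I − A)⁻¹ Δd with Δd having +50 in the Cement component and 0 elsewhere.
So Δx_U = L_UC · (+50), where L_UC = adj(I−A)_UC / det(I−A) = 0.15 / 0.4975.
Δx_U = 0.15 × (+50) / 0.4975 = 7.50 / 0.4975 ≈ 15.08.

Δx_U = 15.08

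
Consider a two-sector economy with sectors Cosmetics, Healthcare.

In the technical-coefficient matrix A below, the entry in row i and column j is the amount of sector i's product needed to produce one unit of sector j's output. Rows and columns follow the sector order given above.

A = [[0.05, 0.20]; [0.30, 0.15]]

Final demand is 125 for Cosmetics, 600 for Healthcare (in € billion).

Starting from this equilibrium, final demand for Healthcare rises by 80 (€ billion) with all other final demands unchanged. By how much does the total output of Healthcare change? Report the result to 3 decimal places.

Δx_H = 101.672

I − A =
  [   0.95    -0.20]
  [  -0.30     0.85]
det(I−A) = (0.95)(0.85) − (-0.20)(-0.30) = 0.7475
adj(I−A) = [[0.85, 0.20], [0.30, 0.95]]
(I − A)⁻¹ = adj(I−A) / det(I−A) ≈
  [   1.1371     0.2676]
  [   0.4013     1.2709]
Δx = (I − A)⁻¹ Δd with Δd having +80 in the Healthcare component and 0 elsewhere.
So Δx_H = L_HH · (+80), where L_HH = adj(I−A)_HH / det(I−A) = 0.95 / 0.7475.
Δx_H = 0.95 × (+80) / 0.7475 = 76.00 / 0.7475 ≈ 101.672.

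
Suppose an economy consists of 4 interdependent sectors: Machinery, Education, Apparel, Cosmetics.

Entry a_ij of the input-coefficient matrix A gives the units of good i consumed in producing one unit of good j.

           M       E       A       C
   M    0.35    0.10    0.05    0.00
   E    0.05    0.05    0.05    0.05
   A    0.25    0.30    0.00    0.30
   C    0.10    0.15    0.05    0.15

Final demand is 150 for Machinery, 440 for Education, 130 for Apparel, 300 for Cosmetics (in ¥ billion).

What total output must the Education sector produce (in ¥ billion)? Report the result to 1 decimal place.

x_E = 537.5

I − A =
  [   0.65    -0.10    -0.05     0.00]
  [  -0.05     0.95    -0.05    -0.05]
  [  -0.25    -0.30     1.00    -0.30]
  [  -0.10    -0.15    -0.05     0.85]
Compute the cofactors C_ij = (−1)^(i+j)·(3×3 minor ij) of I−A; the adjugate is their transpose:
adj(I−A) = Cᵀ =
  [ 0.770000   0.098500   0.044500   0.021500]
  [ 0.059500   0.530625   0.031625   0.042375]
  [ 0.245000   0.219250   0.515250   0.194750]
  [ 0.115500   0.118125   0.041125   0.588875]
det(I−A) = Σ_j (I−A)_1j·C_1j = (0.65)(0.770000) + (-0.10)(0.059500) + (-0.05)(0.245000) + (0.00)(0.115500) = 0.4823
(I − A)⁻¹ = adj(I−A) / det(I−A) ≈
  [   1.5965     0.2042     0.0923     0.0446]
  [   0.1234     1.1002     0.0656     0.0879]
  [   0.5080     0.4546     1.0683     0.4038]
  [   0.2395     0.2449     0.0853     1.2210]
x = (I − A)⁻¹ d = adj(I−A)·d / det(I−A), with det(I−A) = 0.4823:
  x_M = (0.770000·150 + 0.098500·440 + 0.044500·130 + 0.021500·300) / 0.4823 = 171.075 / 0.4823 ≈ 354.7
  x_E = (0.059500·150 + 0.530625·440 + 0.031625·130 + 0.042375·300) / 0.4823 = 259.22375 / 0.4823 ≈ 537.5
  x_A = (0.245000·150 + 0.219250·440 + 0.515250·130 + 0.194750·300) / 0.4823 = 258.6275 / 0.4823 ≈ 536.2
  x_C = (0.115500·150 + 0.118125·440 + 0.041125·130 + 0.588875·300) / 0.4823 = 251.30875 / 0.4823 ≈ 521.1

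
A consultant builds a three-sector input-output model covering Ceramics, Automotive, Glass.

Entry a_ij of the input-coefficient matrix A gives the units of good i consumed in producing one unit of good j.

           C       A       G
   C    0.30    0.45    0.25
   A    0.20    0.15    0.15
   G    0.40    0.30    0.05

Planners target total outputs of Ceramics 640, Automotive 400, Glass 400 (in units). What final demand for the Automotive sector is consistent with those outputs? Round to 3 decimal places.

d_A = 152.000

I − A =
  [   0.70    -0.45    -0.25]
  [  -0.20     0.85    -0.15]
  [  -0.40    -0.30     0.95]
d = (I − A) x:
  d_C = (+0.70)·640 + (-0.45)·400 + (-0.25)·400 = 168.000
  d_A = (-0.20)·640 + (+0.85)·400 + (-0.15)·400 = 152.000
  d_G = (-0.40)·640 + (-0.30)·400 + (+0.95)·400 = 4.000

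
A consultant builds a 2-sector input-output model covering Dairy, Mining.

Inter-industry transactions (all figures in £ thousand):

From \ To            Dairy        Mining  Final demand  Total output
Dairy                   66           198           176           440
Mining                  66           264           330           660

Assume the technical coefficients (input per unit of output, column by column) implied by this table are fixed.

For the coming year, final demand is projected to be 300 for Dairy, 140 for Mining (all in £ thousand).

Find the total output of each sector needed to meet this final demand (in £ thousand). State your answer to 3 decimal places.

Technical coefficients a_ij = z_ij / X_j:
  a_DD = 66/440 = 0.15, a_MD = 66/440 = 0.15
  a_DM = 198/660 = 0.30, a_MM = 264/660 = 0.40
I − A =
  [   0.85    -0.30]
  [  -0.15     0.60]
det(I−A) = (0.85)(0.60) − (-0.30)(-0.15) = 0.4650
adj(I−A) = [[0.60, 0.30], [0.15, 0.85]]
(I − A)⁻¹ = adj(I−A) / det(I−A) ≈
  [   1.2903     0.6452]
  [   0.3226     1.8280]
x = (I − A)⁻¹ d = adj(I−A)·d / det(I−A), with det(I−A) = 0.4650:
  x_D = (0.60·300 + 0.30·140) / 0.4650 = 222.00 / 0.4650 ≈ 477.419
  x_M = (0.15·300 + 0.85·140) / 0.4650 = 164.00 / 0.4650 ≈ 352.688

x_D = 477.419, x_M = 352.688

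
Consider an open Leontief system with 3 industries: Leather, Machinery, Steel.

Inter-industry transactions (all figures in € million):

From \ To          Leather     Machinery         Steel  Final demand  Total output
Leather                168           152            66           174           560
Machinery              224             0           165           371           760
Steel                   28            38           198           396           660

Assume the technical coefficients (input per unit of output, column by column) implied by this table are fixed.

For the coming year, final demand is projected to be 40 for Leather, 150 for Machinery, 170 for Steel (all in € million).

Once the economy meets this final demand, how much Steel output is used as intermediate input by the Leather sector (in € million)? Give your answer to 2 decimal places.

z_SL = 8.99

Technical coefficients a_ij = z_ij / X_j:
  a_LL = 168/560 = 0.30, a_ML = 224/560 = 0.40, a_SL = 28/560 = 0.05
  a_LM = 152/760 = 0.20, a_MM = 0/760 = 0.00, a_SM = 38/760 = 0.05
  a_LS = 66/660 = 0.10, a_MS = 165/660 = 0.25, a_SS = 198/660 = 0.30
I − A =
  [   0.70    -0.20    -0.10]
  [  -0.40     1.00    -0.25]
  [  -0.05    -0.05     0.70]
Cofactors of I−A, C_ij = (−1)^(i+j)·(minor ij) (rows/columns in the sector order above):
  C_11 = (1.00)(0.70) − (-0.25)(-0.05) = 0.6875
  C_12 = −[(-0.40)(0.70) − (-0.25)(-0.05)] = 0.2925
  C_13 = (-0.40)(-0.05) − (1.00)(-0.05) = 0.0700
  C_21 = −[(-0.20)(0.70) − (-0.10)(-0.05)] = 0.1450
  C_22 = (0.70)(0.70) − (-0.10)(-0.05) = 0.4850
  C_23 = −[(0.70)(-0.05) − (-0.20)(-0.05)] = 0.0450
  C_31 = (-0.20)(-0.25) − (-0.10)(1.00) = 0.1500
  C_32 = −[(0.70)(-0.25) − (-0.10)(-0.40)] = 0.2150
  C_33 = (0.70)(1.00) − (-0.20)(-0.40) = 0.6200
det(I−A) = Σ_j (I−A)_1j·C_1j = (0.70)(0.6875) + (-0.20)(0.2925) + (-0.10)(0.0700) = 0.41575
adj(I−A) = Cᵀ =
  [ 0.6875   0.1450   0.1500]
  [ 0.2925   0.4850   0.2150]
  [ 0.0700   0.0450   0.6200]
(I − A)⁻¹ = adj(I−A) / det(I−A) ≈
  [   1.6536     0.3488     0.3608]
  [   0.7035     1.1666     0.5171]
  [   0.1684     0.1082     1.4913]
First solve x = (I − A)⁻¹ d = adj(I−A)·d / det(I−A); in particular x_L = (0.6875·40 + 0.1450·150 + 0.1500·170) / 0.41575 = 74.75 / 0.41575 ≈ 179.7956.
Intermediate flow from S to L: z_SL = a_SL · x_L = 0.05 × 74.75 / 0.41575 = 3.7375 / 0.41575 ≈ 8.99.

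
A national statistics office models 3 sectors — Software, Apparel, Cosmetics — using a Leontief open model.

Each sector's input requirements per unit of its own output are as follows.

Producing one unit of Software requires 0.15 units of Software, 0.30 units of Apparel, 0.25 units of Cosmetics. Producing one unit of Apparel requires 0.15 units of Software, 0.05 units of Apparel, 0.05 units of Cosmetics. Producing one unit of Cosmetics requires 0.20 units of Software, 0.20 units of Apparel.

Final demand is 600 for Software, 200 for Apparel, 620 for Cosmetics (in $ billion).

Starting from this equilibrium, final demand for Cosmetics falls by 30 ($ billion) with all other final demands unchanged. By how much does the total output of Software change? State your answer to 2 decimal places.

I − A =
  [   0.85    -0.15    -0.20]
  [  -0.30     0.95    -0.20]
  [  -0.25    -0.05     1.00]
Cofactors of I−A, C_ij = (−1)^(i+j)·(minor ij) (rows/columns in the sector order above):
  C_11 = (0.95)(1.00) − (-0.20)(-0.05) = 0.9400
  C_12 = −[(-0.30)(1.00) − (-0.20)(-0.25)] = 0.3500
  C_13 = (-0.30)(-0.05) − (0.95)(-0.25) = 0.2525
  C_21 = −[(-0.15)(1.00) − (-0.20)(-0.05)] = 0.1600
  C_22 = (0.85)(1.00) − (-0.20)(-0.25) = 0.8000
  C_23 = −[(0.85)(-0.05) − (-0.15)(-0.25)] = 0.0800
  C_31 = (-0.15)(-0.20) − (-0.20)(0.95) = 0.2200
  C_32 = −[(0.85)(-0.20) − (-0.20)(-0.30)] = 0.2300
  C_33 = (0.85)(0.95) − (-0.15)(-0.30) = 0.7625
det(I−A) = Σ_j (I−A)_1j·C_1j = (0.85)(0.9400) + (-0.15)(0.3500) + (-0.20)(0.2525) = 0.6960
adj(I−A) = Cᵀ =
  [ 0.9400   0.1600   0.2200]
  [ 0.3500   0.8000   0.2300]
  [ 0.2525   0.0800   0.7625]
(I − A)⁻¹ = adj(I−A) / det(I−A) ≈
  [   1.3506     0.2299     0.3161]
  [   0.5029     1.1494     0.3305]
  [   0.3628     0.1149     1.0955]
Δx = (I − A)⁻¹ Δd with Δd having -30 in the Cosmetics component and 0 elsewhere.
So Δx_1 = L_13 · (-30), where L_13 = adj(I−A)_13 / det(I−A) = 0.2200 / 0.6960.
Δx_1 = 0.2200 × (-30) / 0.6960 = -6.60 / 0.6960 ≈ -9.48.

Δx_1 = -9.48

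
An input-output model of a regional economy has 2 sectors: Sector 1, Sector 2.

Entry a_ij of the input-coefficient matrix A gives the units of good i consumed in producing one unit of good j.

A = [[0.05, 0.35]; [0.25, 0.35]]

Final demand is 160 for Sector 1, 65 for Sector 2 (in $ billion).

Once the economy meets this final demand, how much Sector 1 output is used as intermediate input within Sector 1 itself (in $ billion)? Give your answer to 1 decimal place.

z_11 = 12.0

I − A =
  [   0.95    -0.35]
  [  -0.25     0.65]
det(I−A) = (0.95)(0.65) − (-0.35)(-0.25) = 0.5300
adj(I−A) = [[0.65, 0.35], [0.25, 0.95]]
(I − A)⁻¹ = adj(I−A) / det(I−A) ≈
  [   1.2264     0.6604]
  [   0.4717     1.7925]
First solve x = (I − A)⁻¹ d = adj(I−A)·d / det(I−A); in particular x_1 = (0.65·160 + 0.35·65) / 0.5300 = 126.75 / 0.5300 ≈ 239.151.
Intermediate flow from 1 to 1: z_11 = a_11 · x_1 = 0.05 × 126.75 / 0.5300 = 6.3375 / 0.5300 ≈ 12.0.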